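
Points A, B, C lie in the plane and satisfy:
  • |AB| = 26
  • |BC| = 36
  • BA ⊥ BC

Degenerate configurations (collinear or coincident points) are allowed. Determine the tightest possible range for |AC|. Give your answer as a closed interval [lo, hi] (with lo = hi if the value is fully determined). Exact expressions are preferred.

|AC| = 2·√(493)  (≈ 44.4072)

|AB| ∈ {26}
|BC| ∈ {36}
|AC| ∈ {2·√(493)}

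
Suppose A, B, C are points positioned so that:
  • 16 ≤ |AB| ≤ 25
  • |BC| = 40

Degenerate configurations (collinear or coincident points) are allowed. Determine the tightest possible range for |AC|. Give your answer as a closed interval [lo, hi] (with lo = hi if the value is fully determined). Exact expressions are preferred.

|AC| ∈ [15, 65]  (≈ [15.0000, 65.0000])

|AB| ∈ [16, 25]
|BC| ∈ {40}
|AC| ∈ [15, 65]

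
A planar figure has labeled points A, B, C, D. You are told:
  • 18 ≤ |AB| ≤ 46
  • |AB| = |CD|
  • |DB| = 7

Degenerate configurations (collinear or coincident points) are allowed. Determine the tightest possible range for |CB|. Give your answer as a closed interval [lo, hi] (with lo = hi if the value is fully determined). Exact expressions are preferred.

|AB| ∈ [18, 46]
|BD| ∈ {7}
|CD| ∈ [18, 46]
|AD| ∈ [11, 53]
|BC| ∈ [11, 53]
|AC| ∈ [0, 99]

|CB| ∈ [11, 53]  (≈ [11.0000, 53.0000])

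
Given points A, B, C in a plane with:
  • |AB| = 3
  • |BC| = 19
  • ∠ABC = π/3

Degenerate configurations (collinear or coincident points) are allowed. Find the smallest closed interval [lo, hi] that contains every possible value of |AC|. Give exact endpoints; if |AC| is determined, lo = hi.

|AC| = √(313)  (≈ 17.6918)

|AB| ∈ {3}
|BC| ∈ {19}
|AC| ∈ {√(313)}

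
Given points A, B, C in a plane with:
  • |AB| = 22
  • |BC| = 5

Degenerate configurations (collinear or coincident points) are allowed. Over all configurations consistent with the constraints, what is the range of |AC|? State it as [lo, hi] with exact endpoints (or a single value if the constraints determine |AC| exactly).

|AB| ∈ {22}
|BC| ∈ {5}
|AC| ∈ [17, 27]

|AC| ∈ [17, 27]  (≈ [17.0000, 27.0000])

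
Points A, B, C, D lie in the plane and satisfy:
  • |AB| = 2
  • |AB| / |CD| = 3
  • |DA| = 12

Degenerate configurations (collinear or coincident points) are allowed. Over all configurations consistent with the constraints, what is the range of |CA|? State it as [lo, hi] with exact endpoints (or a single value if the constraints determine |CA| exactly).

|CA| ∈ [34/3, 38/3]  (≈ [11.3333, 12.6667])

|AB| ∈ {2}
|AD| ∈ {12}
|CD| ∈ {2/3}
|BD| ∈ [10, 14]
|AC| ∈ [34/3, 38/3]
|BC| ∈ [28/3, 44/3]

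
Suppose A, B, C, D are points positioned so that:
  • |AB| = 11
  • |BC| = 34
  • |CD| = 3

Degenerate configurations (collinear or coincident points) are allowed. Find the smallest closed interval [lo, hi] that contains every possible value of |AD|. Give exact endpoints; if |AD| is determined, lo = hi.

|AB| ∈ {11}
|BC| ∈ {34}
|CD| ∈ {3}
|AC| ∈ [23, 45]
|BD| ∈ [31, 37]
|AD| ∈ [20, 48]

|AD| ∈ [20, 48]  (≈ [20.0000, 48.0000])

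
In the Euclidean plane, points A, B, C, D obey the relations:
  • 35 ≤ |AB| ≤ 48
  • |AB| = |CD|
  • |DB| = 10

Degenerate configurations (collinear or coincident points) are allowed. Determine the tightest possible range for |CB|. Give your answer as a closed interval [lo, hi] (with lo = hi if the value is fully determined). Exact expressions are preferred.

|AB| ∈ [35, 48]
|BD| ∈ {10}
|CD| ∈ [35, 48]
|AD| ∈ [25, 58]
|BC| ∈ [25, 58]
|AC| ∈ [0, 106]

|CB| ∈ [25, 58]  (≈ [25.0000, 58.0000])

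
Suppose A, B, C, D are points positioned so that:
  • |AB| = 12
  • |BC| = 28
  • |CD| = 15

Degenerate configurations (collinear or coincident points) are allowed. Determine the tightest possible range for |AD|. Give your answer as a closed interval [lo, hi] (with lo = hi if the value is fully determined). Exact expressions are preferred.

|AB| ∈ {12}
|BC| ∈ {28}
|CD| ∈ {15}
|AC| ∈ [16, 40]
|BD| ∈ [13, 43]
|AD| ∈ [1, 55]

|AD| ∈ [1, 55]  (≈ [1.0000, 55.0000])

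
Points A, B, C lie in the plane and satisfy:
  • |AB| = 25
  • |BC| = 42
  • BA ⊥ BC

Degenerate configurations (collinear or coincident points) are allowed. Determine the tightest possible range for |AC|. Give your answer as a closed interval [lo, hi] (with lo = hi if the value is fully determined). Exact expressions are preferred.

|AB| ∈ {25}
|BC| ∈ {42}
|AC| ∈ {√(2389)}

|AC| = √(2389)  (≈ 48.8774)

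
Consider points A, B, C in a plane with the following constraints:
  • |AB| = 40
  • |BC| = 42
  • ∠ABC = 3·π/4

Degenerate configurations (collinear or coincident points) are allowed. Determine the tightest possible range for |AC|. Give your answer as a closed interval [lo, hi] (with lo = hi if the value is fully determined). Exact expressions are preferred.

|AB| ∈ {40}
|BC| ∈ {42}
|AC| ∈ {2·√(420·√(2) + 841)}

|AC| = 2·√(420·√(2) + 841)  (≈ 75.7620)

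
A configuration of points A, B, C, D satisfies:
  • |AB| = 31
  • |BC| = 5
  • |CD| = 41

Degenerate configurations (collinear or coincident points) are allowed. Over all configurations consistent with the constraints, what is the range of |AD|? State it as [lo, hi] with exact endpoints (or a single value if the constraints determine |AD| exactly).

|AB| ∈ {31}
|BC| ∈ {5}
|CD| ∈ {41}
|AC| ∈ [26, 36]
|BD| ∈ [36, 46]
|AD| ∈ [5, 77]

|AD| ∈ [5, 77]  (≈ [5.0000, 77.0000])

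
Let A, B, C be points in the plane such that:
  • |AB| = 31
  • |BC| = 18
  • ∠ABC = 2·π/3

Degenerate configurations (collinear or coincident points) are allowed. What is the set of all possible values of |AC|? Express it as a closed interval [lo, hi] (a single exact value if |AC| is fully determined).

|AC| = √(1843)  (≈ 42.9302)

|AB| ∈ {31}
|BC| ∈ {18}
|AC| ∈ {√(1843)}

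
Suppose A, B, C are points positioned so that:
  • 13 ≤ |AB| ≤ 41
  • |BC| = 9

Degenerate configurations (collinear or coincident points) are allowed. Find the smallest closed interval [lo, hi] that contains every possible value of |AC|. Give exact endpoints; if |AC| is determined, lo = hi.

|AB| ∈ [13, 41]
|BC| ∈ {9}
|AC| ∈ [4, 50]

|AC| ∈ [4, 50]  (≈ [4.0000, 50.0000])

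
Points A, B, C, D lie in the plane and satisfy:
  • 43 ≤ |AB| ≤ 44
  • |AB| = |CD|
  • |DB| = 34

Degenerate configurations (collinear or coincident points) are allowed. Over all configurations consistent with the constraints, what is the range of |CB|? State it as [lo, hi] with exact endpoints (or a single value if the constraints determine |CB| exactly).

|AB| ∈ [43, 44]
|BD| ∈ {34}
|CD| ∈ [43, 44]
|AD| ∈ [9, 78]
|BC| ∈ [9, 78]
|AC| ∈ [0, 122]

|CB| ∈ [9, 78]  (≈ [9.0000, 78.0000])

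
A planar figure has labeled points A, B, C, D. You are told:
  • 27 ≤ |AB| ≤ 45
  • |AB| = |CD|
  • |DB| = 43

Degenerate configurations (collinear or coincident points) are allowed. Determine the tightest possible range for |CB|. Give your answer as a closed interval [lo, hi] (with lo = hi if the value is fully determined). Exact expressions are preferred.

|AB| ∈ [27, 45]
|BD| ∈ {43}
|CD| ∈ [27, 45]
|AD| ∈ [0, 88]
|BC| ∈ [0, 88]
|AC| ∈ [0, 133]

|CB| ∈ [0, 88]  (≈ [0.0000, 88.0000])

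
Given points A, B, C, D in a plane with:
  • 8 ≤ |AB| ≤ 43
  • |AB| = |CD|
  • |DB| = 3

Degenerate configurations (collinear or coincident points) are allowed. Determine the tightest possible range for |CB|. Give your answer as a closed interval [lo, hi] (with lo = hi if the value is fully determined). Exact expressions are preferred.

|CB| ∈ [5, 46]  (≈ [5.0000, 46.0000])

|AB| ∈ [8, 43]
|BD| ∈ {3}
|CD| ∈ [8, 43]
|AD| ∈ [5, 46]
|BC| ∈ [5, 46]
|AC| ∈ [0, 89]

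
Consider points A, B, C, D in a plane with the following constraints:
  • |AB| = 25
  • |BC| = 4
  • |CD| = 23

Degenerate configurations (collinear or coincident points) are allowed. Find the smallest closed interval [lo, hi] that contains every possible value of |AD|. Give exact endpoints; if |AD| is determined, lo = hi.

|AB| ∈ {25}
|BC| ∈ {4}
|CD| ∈ {23}
|AC| ∈ [21, 29]
|BD| ∈ [19, 27]
|AD| ∈ [0, 52]

|AD| ∈ [0, 52]  (≈ [0.0000, 52.0000])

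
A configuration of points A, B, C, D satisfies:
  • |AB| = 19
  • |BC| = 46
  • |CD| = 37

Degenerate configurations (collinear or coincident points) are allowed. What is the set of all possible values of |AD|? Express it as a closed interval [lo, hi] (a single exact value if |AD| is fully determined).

|AB| ∈ {19}
|BC| ∈ {46}
|CD| ∈ {37}
|AC| ∈ [27, 65]
|BD| ∈ [9, 83]
|AD| ∈ [0, 102]

|AD| ∈ [0, 102]  (≈ [0.0000, 102.0000])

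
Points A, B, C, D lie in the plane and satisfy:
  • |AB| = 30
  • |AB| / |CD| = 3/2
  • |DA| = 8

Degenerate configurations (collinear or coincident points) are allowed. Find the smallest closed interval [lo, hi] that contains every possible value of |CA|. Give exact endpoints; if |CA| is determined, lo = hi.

|AB| ∈ {30}
|AD| ∈ {8}
|CD| ∈ {20}
|BD| ∈ [22, 38]
|AC| ∈ [12, 28]
|BC| ∈ [2, 58]

|CA| ∈ [12, 28]  (≈ [12.0000, 28.0000])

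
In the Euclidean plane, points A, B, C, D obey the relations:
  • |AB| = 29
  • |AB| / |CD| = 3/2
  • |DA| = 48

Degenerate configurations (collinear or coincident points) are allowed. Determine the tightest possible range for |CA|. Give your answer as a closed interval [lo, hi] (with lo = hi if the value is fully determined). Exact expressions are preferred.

|AB| ∈ {29}
|AD| ∈ {48}
|CD| ∈ {58/3}
|BD| ∈ [19, 77]
|AC| ∈ [86/3, 202/3]
|BC| ∈ [0, 289/3]

|CA| ∈ [86/3, 202/3]  (≈ [28.6667, 67.3333])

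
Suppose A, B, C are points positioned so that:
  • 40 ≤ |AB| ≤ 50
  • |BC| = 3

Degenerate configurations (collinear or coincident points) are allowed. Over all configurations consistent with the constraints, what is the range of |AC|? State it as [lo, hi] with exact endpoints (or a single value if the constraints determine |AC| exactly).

|AB| ∈ [40, 50]
|BC| ∈ {3}
|AC| ∈ [37, 53]

|AC| ∈ [37, 53]  (≈ [37.0000, 53.0000])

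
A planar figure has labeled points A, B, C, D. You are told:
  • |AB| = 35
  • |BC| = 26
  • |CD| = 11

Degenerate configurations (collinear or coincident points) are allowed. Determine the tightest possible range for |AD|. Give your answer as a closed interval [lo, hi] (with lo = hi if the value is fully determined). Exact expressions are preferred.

|AD| ∈ [0, 72]  (≈ [0.0000, 72.0000])

|AB| ∈ {35}
|BC| ∈ {26}
|CD| ∈ {11}
|AC| ∈ [9, 61]
|BD| ∈ [15, 37]
|AD| ∈ [0, 72]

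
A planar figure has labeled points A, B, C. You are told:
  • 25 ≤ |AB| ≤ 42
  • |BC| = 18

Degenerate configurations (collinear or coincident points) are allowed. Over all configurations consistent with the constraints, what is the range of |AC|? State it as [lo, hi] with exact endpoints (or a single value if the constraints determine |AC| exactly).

|AB| ∈ [25, 42]
|BC| ∈ {18}
|AC| ∈ [7, 60]

|AC| ∈ [7, 60]  (≈ [7.0000, 60.0000])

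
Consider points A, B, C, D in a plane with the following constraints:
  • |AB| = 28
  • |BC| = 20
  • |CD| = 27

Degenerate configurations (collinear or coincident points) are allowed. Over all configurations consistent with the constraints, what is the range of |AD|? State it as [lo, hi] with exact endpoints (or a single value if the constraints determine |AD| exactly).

|AB| ∈ {28}
|BC| ∈ {20}
|CD| ∈ {27}
|AC| ∈ [8, 48]
|BD| ∈ [7, 47]
|AD| ∈ [0, 75]

|AD| ∈ [0, 75]  (≈ [0.0000, 75.0000])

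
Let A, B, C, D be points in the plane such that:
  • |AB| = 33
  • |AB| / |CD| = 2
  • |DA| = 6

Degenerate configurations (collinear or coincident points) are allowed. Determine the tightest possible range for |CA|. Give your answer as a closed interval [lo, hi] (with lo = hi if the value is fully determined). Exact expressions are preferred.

|AB| ∈ {33}
|AD| ∈ {6}
|CD| ∈ {33/2}
|BD| ∈ [27, 39]
|AC| ∈ [21/2, 45/2]
|BC| ∈ [21/2, 111/2]

|CA| ∈ [21/2, 45/2]  (≈ [10.5000, 22.5000])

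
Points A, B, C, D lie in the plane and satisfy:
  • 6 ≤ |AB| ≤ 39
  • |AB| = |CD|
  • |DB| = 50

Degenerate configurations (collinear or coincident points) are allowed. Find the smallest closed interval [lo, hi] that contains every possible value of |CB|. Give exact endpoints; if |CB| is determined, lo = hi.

|CB| ∈ [11, 89]  (≈ [11.0000, 89.0000])

|AB| ∈ [6, 39]
|BD| ∈ {50}
|CD| ∈ [6, 39]
|AD| ∈ [11, 89]
|BC| ∈ [11, 89]
|AC| ∈ [0, 128]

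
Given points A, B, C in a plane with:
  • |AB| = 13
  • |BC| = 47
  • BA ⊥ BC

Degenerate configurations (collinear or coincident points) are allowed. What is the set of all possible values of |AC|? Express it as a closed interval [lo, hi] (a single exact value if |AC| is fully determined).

|AC| = √(2378)  (≈ 48.7647)

|AB| ∈ {13}
|BC| ∈ {47}
|AC| ∈ {√(2378)}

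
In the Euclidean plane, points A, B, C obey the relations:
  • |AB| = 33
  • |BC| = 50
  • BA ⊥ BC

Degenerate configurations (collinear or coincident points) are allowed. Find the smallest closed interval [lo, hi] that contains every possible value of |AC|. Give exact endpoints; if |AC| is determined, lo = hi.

|AB| ∈ {33}
|BC| ∈ {50}
|AC| ∈ {√(3589)}

|AC| = √(3589)  (≈ 59.9083)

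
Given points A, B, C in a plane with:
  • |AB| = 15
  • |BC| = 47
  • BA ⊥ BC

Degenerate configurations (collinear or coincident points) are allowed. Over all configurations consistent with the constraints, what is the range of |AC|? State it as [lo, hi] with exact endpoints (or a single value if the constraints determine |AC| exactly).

|AC| = √(2434)  (≈ 49.3356)

|AB| ∈ {15}
|BC| ∈ {47}
|AC| ∈ {√(2434)}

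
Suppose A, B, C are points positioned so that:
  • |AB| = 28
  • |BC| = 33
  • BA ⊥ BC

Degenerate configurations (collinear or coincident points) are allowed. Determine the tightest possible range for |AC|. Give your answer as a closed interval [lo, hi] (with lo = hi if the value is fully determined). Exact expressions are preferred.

|AC| = √(1873)  (≈ 43.2782)

|AB| ∈ {28}
|BC| ∈ {33}
|AC| ∈ {√(1873)}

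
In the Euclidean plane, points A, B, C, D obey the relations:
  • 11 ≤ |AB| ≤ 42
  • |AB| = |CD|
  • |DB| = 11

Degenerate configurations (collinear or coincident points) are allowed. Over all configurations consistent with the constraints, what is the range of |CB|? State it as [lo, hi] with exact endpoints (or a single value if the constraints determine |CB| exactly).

|AB| ∈ [11, 42]
|BD| ∈ {11}
|CD| ∈ [11, 42]
|AD| ∈ [0, 53]
|BC| ∈ [0, 53]
|AC| ∈ [0, 95]

|CB| ∈ [0, 53]  (≈ [0.0000, 53.0000])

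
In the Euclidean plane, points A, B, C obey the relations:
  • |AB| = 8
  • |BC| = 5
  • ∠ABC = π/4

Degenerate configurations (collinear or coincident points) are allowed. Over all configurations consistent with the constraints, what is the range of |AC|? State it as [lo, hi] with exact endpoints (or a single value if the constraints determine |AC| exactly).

|AB| ∈ {8}
|BC| ∈ {5}
|AC| ∈ {√(89 - 40·√(2))}

|AC| = √(89 - 40·√(2))  (≈ 5.6949)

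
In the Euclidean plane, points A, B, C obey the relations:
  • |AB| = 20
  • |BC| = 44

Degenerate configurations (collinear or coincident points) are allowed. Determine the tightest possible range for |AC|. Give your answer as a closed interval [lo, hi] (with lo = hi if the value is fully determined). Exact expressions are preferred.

|AB| ∈ {20}
|BC| ∈ {44}
|AC| ∈ [24, 64]

|AC| ∈ [24, 64]  (≈ [24.0000, 64.0000])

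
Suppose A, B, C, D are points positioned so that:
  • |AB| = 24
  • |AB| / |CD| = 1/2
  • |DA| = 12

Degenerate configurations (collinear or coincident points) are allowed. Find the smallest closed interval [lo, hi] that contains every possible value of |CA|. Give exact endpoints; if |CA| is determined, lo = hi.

|CA| ∈ [36, 60]  (≈ [36.0000, 60.0000])

|AB| ∈ {24}
|AD| ∈ {12}
|CD| ∈ {48}
|BD| ∈ [12, 36]
|AC| ∈ [36, 60]
|BC| ∈ [12, 84]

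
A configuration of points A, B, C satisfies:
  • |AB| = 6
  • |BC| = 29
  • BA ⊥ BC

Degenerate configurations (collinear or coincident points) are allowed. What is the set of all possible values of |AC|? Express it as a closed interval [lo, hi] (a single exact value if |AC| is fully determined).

|AB| ∈ {6}
|BC| ∈ {29}
|AC| ∈ {√(877)}

|AC| = √(877)  (≈ 29.6142)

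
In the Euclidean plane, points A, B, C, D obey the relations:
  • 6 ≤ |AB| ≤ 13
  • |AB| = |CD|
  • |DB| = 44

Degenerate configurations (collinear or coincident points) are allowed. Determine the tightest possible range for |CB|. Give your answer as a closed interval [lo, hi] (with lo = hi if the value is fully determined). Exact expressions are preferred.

|CB| ∈ [31, 57]  (≈ [31.0000, 57.0000])

|AB| ∈ [6, 13]
|BD| ∈ {44}
|CD| ∈ [6, 13]
|AD| ∈ [31, 57]
|BC| ∈ [31, 57]
|AC| ∈ [18, 70]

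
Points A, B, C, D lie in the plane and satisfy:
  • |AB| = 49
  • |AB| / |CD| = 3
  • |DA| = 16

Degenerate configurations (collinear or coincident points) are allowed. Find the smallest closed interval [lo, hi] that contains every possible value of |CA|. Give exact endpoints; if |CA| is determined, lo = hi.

|CA| ∈ [1/3, 97/3]  (≈ [0.3333, 32.3333])

|AB| ∈ {49}
|AD| ∈ {16}
|CD| ∈ {49/3}
|BD| ∈ [33, 65]
|AC| ∈ [1/3, 97/3]
|BC| ∈ [50/3, 244/3]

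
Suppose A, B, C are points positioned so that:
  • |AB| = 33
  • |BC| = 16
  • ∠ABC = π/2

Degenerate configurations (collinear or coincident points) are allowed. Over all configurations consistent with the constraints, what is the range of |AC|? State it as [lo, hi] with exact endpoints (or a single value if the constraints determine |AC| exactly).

|AC| = √(1345)  (≈ 36.6742)

|AB| ∈ {33}
|BC| ∈ {16}
|AC| ∈ {√(1345)}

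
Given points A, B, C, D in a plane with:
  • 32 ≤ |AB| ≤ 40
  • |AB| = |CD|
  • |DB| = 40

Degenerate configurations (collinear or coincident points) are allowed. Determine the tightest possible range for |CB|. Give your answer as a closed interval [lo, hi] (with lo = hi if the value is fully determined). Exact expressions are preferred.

|AB| ∈ [32, 40]
|BD| ∈ {40}
|CD| ∈ [32, 40]
|AD| ∈ [0, 80]
|BC| ∈ [0, 80]
|AC| ∈ [0, 120]

|CB| ∈ [0, 80]  (≈ [0.0000, 80.0000])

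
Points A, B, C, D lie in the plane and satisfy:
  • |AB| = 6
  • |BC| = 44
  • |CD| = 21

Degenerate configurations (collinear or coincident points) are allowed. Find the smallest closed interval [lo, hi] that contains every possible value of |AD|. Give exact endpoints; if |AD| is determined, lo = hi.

|AB| ∈ {6}
|BC| ∈ {44}
|CD| ∈ {21}
|AC| ∈ [38, 50]
|BD| ∈ [23, 65]
|AD| ∈ [17, 71]

|AD| ∈ [17, 71]  (≈ [17.0000, 71.0000])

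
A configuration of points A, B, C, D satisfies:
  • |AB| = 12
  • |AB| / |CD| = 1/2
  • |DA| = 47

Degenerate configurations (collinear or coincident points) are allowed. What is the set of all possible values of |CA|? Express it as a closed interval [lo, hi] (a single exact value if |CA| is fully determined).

|AB| ∈ {12}
|AD| ∈ {47}
|CD| ∈ {24}
|BD| ∈ [35, 59]
|AC| ∈ [23, 71]
|BC| ∈ [11, 83]

|CA| ∈ [23, 71]  (≈ [23.0000, 71.0000])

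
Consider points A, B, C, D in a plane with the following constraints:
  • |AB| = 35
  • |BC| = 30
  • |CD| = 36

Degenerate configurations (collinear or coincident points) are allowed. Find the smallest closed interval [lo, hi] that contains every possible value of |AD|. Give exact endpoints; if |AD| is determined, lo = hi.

|AB| ∈ {35}
|BC| ∈ {30}
|CD| ∈ {36}
|AC| ∈ [5, 65]
|BD| ∈ [6, 66]
|AD| ∈ [0, 101]

|AD| ∈ [0, 101]  (≈ [0.0000, 101.0000])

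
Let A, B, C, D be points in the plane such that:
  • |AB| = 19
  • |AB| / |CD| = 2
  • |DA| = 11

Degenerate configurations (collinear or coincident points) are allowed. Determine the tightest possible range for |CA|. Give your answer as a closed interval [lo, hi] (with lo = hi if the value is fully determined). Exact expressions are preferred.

|AB| ∈ {19}
|AD| ∈ {11}
|CD| ∈ {19/2}
|BD| ∈ [8, 30]
|AC| ∈ [3/2, 41/2]
|BC| ∈ [0, 79/2]

|CA| ∈ [3/2, 41/2]  (≈ [1.5000, 20.5000])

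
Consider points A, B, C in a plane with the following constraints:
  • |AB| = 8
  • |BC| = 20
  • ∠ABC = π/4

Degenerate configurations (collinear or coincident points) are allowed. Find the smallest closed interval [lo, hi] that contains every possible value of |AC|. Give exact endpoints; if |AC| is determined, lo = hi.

|AC| = 4·√(29 - 10·√(2))  (≈ 15.4184)

|AB| ∈ {8}
|BC| ∈ {20}
|AC| ∈ {4·√(29 - 10·√(2))}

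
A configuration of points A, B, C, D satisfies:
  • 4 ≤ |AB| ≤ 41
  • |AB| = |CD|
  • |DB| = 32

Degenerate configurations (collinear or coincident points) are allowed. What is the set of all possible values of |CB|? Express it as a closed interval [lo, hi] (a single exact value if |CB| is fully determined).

|AB| ∈ [4, 41]
|BD| ∈ {32}
|CD| ∈ [4, 41]
|AD| ∈ [0, 73]
|BC| ∈ [0, 73]
|AC| ∈ [0, 114]

|CB| ∈ [0, 73]  (≈ [0.0000, 73.0000])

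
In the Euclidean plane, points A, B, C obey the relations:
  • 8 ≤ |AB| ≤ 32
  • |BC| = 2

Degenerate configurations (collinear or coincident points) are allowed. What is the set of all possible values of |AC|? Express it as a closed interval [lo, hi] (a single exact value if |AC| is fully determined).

|AC| ∈ [6, 34]  (≈ [6.0000, 34.0000])

|AB| ∈ [8, 32]
|BC| ∈ {2}
|AC| ∈ [6, 34]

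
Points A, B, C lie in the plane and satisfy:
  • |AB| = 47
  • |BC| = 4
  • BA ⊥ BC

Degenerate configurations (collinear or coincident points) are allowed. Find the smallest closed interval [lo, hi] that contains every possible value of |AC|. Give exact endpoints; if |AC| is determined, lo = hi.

|AC| = 5·√(89)  (≈ 47.1699)

|AB| ∈ {47}
|BC| ∈ {4}
|AC| ∈ {5·√(89)}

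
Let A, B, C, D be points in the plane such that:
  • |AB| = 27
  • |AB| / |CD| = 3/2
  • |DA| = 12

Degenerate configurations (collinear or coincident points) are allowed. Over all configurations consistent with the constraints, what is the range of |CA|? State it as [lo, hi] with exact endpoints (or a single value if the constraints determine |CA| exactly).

|CA| ∈ [6, 30]  (≈ [6.0000, 30.0000])

|AB| ∈ {27}
|AD| ∈ {12}
|CD| ∈ {18}
|BD| ∈ [15, 39]
|AC| ∈ [6, 30]
|BC| ∈ [0, 57]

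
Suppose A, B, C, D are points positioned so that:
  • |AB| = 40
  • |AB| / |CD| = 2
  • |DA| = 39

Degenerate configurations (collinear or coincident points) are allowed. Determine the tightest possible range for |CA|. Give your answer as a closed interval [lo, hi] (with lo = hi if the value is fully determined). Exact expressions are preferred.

|AB| ∈ {40}
|AD| ∈ {39}
|CD| ∈ {20}
|BD| ∈ [1, 79]
|AC| ∈ [19, 59]
|BC| ∈ [0, 99]

|CA| ∈ [19, 59]  (≈ [19.0000, 59.0000])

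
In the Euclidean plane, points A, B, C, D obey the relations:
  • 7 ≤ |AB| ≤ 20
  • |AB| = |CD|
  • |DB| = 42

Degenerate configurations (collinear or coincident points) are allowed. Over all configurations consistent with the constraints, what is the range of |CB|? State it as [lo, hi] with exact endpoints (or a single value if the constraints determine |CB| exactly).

|AB| ∈ [7, 20]
|BD| ∈ {42}
|CD| ∈ [7, 20]
|AD| ∈ [22, 62]
|BC| ∈ [22, 62]
|AC| ∈ [2, 82]

|CB| ∈ [22, 62]  (≈ [22.0000, 62.0000])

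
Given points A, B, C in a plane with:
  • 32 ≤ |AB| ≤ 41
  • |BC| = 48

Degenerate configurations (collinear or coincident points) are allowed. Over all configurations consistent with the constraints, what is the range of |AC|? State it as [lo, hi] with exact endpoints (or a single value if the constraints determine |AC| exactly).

|AC| ∈ [7, 89]  (≈ [7.0000, 89.0000])

|AB| ∈ [32, 41]
|BC| ∈ {48}
|AC| ∈ [7, 89]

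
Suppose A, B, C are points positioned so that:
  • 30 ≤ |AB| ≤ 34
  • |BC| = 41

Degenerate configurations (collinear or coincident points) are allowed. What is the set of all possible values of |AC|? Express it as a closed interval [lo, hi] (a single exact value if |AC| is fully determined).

|AB| ∈ [30, 34]
|BC| ∈ {41}
|AC| ∈ [7, 75]

|AC| ∈ [7, 75]  (≈ [7.0000, 75.0000])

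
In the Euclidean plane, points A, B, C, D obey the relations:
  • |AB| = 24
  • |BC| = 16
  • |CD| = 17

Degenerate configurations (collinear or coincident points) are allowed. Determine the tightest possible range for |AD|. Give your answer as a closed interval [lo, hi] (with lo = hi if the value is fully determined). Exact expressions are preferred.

|AD| ∈ [0, 57]  (≈ [0.0000, 57.0000])

|AB| ∈ {24}
|BC| ∈ {16}
|CD| ∈ {17}
|AC| ∈ [8, 40]
|BD| ∈ [1, 33]
|AD| ∈ [0, 57]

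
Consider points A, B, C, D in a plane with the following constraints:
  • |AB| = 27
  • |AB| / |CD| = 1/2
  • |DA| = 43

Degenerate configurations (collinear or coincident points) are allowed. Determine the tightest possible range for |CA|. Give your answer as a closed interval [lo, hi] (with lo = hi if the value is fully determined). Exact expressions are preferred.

|AB| ∈ {27}
|AD| ∈ {43}
|CD| ∈ {54}
|BD| ∈ [16, 70]
|AC| ∈ [11, 97]
|BC| ∈ [0, 124]

|CA| ∈ [11, 97]  (≈ [11.0000, 97.0000])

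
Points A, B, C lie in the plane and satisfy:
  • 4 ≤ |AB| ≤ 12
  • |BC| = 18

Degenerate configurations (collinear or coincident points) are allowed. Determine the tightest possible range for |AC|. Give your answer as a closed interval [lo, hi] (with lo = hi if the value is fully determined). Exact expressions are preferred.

|AC| ∈ [6, 30]  (≈ [6.0000, 30.0000])

|AB| ∈ [4, 12]
|BC| ∈ {18}
|AC| ∈ [6, 30]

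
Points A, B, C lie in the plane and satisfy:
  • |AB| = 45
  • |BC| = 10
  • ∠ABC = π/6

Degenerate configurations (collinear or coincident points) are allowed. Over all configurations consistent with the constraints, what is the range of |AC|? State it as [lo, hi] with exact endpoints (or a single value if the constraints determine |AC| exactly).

|AC| = 5·√(85 - 18·√(3))  (≈ 36.6821)

|AB| ∈ {45}
|BC| ∈ {10}
|AC| ∈ {5·√(85 - 18·√(3))}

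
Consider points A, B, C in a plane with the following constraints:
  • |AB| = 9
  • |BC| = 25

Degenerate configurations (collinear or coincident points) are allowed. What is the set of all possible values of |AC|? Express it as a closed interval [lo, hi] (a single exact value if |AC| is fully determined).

|AC| ∈ [16, 34]  (≈ [16.0000, 34.0000])

|AB| ∈ {9}
|BC| ∈ {25}
|AC| ∈ [16, 34]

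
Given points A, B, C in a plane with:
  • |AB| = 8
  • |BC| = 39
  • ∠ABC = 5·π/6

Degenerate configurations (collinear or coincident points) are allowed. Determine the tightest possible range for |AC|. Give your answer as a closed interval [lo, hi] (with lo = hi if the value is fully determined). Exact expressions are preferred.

|AC| = √(312·√(3) + 1585)  (≈ 46.1021)

|AB| ∈ {8}
|BC| ∈ {39}
|AC| ∈ {√(312·√(3) + 1585)}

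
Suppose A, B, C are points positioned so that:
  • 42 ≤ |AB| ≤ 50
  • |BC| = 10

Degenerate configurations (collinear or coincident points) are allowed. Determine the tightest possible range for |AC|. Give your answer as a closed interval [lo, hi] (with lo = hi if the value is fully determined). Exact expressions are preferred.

|AC| ∈ [32, 60]  (≈ [32.0000, 60.0000])

|AB| ∈ [42, 50]
|BC| ∈ {10}
|AC| ∈ [32, 60]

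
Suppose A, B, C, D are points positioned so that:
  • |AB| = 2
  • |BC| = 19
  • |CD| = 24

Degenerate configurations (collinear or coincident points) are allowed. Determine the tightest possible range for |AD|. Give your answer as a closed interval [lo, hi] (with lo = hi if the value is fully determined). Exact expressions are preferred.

|AB| ∈ {2}
|BC| ∈ {19}
|CD| ∈ {24}
|AC| ∈ [17, 21]
|BD| ∈ [5, 43]
|AD| ∈ [3, 45]

|AD| ∈ [3, 45]  (≈ [3.0000, 45.0000])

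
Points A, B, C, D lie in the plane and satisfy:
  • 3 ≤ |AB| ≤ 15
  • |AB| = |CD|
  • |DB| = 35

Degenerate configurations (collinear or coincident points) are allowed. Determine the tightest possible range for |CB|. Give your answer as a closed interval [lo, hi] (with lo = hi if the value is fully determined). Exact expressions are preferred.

|CB| ∈ [20, 50]  (≈ [20.0000, 50.0000])

|AB| ∈ [3, 15]
|BD| ∈ {35}
|CD| ∈ [3, 15]
|AD| ∈ [20, 50]
|BC| ∈ [20, 50]
|AC| ∈ [5, 65]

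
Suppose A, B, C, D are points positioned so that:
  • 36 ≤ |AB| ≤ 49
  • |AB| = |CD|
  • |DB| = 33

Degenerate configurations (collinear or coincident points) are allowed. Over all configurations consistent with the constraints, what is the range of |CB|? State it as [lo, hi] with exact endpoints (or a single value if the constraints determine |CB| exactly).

|CB| ∈ [3, 82]  (≈ [3.0000, 82.0000])

|AB| ∈ [36, 49]
|BD| ∈ {33}
|CD| ∈ [36, 49]
|AD| ∈ [3, 82]
|BC| ∈ [3, 82]
|AC| ∈ [0, 131]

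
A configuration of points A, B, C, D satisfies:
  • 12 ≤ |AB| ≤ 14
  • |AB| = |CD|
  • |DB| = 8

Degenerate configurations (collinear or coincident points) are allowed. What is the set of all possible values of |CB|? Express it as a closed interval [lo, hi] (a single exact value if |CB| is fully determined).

|AB| ∈ [12, 14]
|BD| ∈ {8}
|CD| ∈ [12, 14]
|AD| ∈ [4, 22]
|BC| ∈ [4, 22]
|AC| ∈ [0, 36]

|CB| ∈ [4, 22]  (≈ [4.0000, 22.0000])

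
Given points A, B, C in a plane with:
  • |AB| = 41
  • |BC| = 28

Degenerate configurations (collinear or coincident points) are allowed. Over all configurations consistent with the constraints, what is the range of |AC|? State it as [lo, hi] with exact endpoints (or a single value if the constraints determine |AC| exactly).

|AB| ∈ {41}
|BC| ∈ {28}
|AC| ∈ [13, 69]

|AC| ∈ [13, 69]  (≈ [13.0000, 69.0000])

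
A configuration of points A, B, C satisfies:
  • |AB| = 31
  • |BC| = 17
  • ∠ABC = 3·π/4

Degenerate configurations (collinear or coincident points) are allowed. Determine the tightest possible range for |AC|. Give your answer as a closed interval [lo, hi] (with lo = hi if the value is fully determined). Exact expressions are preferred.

|AB| ∈ {31}
|BC| ∈ {17}
|AC| ∈ {√(527·√(2) + 1250)}

|AC| = √(527·√(2) + 1250)  (≈ 44.6687)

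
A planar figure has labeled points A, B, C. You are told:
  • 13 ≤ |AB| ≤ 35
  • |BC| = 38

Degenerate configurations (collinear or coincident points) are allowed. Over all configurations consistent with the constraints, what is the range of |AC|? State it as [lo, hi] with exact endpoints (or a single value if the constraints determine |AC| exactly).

|AB| ∈ [13, 35]
|BC| ∈ {38}
|AC| ∈ [3, 73]

|AC| ∈ [3, 73]  (≈ [3.0000, 73.0000])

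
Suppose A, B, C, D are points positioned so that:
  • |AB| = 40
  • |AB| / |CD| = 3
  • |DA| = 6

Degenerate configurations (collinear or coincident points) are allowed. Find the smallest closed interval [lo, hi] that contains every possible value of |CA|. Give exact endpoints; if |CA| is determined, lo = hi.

|AB| ∈ {40}
|AD| ∈ {6}
|CD| ∈ {40/3}
|BD| ∈ [34, 46]
|AC| ∈ [22/3, 58/3]
|BC| ∈ [62/3, 178/3]

|CA| ∈ [22/3, 58/3]  (≈ [7.3333, 19.3333])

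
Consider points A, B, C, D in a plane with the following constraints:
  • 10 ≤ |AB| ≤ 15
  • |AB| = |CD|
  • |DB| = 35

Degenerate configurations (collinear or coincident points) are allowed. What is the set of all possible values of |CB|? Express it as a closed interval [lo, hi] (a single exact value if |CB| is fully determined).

|AB| ∈ [10, 15]
|BD| ∈ {35}
|CD| ∈ [10, 15]
|AD| ∈ [20, 50]
|BC| ∈ [20, 50]
|AC| ∈ [5, 65]

|CB| ∈ [20, 50]  (≈ [20.0000, 50.0000])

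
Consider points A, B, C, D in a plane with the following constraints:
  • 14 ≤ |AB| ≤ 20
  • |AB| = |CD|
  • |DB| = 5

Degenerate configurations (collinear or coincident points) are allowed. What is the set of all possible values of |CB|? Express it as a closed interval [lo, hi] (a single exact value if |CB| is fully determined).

|AB| ∈ [14, 20]
|BD| ∈ {5}
|CD| ∈ [14, 20]
|AD| ∈ [9, 25]
|BC| ∈ [9, 25]
|AC| ∈ [0, 45]

|CB| ∈ [9, 25]  (≈ [9.0000, 25.0000])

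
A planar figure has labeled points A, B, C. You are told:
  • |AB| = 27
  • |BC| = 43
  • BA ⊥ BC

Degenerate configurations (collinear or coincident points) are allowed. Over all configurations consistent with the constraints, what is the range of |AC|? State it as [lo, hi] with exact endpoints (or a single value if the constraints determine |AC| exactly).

|AB| ∈ {27}
|BC| ∈ {43}
|AC| ∈ {√(2578)}

|AC| = √(2578)  (≈ 50.7740)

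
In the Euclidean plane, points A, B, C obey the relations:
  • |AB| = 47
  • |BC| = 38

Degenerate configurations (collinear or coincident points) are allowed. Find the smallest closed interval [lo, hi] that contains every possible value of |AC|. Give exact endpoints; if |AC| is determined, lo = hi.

|AB| ∈ {47}
|BC| ∈ {38}
|AC| ∈ [9, 85]

|AC| ∈ [9, 85]  (≈ [9.0000, 85.0000])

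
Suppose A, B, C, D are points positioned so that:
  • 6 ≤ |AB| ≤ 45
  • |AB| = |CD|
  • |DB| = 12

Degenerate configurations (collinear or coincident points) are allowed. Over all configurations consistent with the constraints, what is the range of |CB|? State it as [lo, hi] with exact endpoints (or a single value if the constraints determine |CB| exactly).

|AB| ∈ [6, 45]
|BD| ∈ {12}
|CD| ∈ [6, 45]
|AD| ∈ [0, 57]
|BC| ∈ [0, 57]
|AC| ∈ [0, 102]

|CB| ∈ [0, 57]  (≈ [0.0000, 57.0000])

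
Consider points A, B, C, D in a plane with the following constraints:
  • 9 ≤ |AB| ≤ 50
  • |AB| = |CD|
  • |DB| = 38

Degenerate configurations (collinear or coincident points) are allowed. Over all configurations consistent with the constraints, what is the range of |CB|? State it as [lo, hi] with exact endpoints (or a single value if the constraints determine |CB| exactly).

|AB| ∈ [9, 50]
|BD| ∈ {38}
|CD| ∈ [9, 50]
|AD| ∈ [0, 88]
|BC| ∈ [0, 88]
|AC| ∈ [0, 138]

|CB| ∈ [0, 88]  (≈ [0.0000, 88.0000])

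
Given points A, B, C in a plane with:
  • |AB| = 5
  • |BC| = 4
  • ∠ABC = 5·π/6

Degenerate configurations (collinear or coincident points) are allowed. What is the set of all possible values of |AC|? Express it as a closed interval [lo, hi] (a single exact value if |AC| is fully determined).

|AC| = √(20·√(3) + 41)  (≈ 8.6972)

|AB| ∈ {5}
|BC| ∈ {4}
|AC| ∈ {√(20·√(3) + 41)}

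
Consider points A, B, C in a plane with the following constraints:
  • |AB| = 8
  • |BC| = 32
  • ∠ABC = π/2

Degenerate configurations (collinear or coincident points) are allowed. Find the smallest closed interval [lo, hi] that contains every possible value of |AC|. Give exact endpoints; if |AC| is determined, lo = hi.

|AC| = 8·√(17)  (≈ 32.9848)

|AB| ∈ {8}
|BC| ∈ {32}
|AC| ∈ {8·√(17)}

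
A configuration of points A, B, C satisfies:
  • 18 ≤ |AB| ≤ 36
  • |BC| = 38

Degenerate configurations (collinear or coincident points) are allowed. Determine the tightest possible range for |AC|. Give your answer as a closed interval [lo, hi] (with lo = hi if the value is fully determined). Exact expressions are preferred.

|AC| ∈ [2, 74]  (≈ [2.0000, 74.0000])

|AB| ∈ [18, 36]
|BC| ∈ {38}
|AC| ∈ [2, 74]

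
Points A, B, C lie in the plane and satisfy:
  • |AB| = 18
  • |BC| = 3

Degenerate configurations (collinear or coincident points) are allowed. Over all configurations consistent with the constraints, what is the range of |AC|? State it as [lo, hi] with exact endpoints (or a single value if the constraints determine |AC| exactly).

|AC| ∈ [15, 21]  (≈ [15.0000, 21.0000])

|AB| ∈ {18}
|BC| ∈ {3}
|AC| ∈ [15, 21]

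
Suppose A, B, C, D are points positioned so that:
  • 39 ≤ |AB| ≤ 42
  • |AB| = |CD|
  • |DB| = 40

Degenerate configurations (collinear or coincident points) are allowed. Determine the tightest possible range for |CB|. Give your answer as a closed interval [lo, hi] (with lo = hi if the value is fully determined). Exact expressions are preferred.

|AB| ∈ [39, 42]
|BD| ∈ {40}
|CD| ∈ [39, 42]
|AD| ∈ [0, 82]
|BC| ∈ [0, 82]
|AC| ∈ [0, 124]

|CB| ∈ [0, 82]  (≈ [0.0000, 82.0000])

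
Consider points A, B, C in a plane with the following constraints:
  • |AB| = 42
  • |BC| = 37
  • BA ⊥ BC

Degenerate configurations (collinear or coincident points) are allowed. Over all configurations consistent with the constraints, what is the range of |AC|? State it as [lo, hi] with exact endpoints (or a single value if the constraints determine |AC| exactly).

|AB| ∈ {42}
|BC| ∈ {37}
|AC| ∈ {√(3133)}

|AC| = √(3133)  (≈ 55.9732)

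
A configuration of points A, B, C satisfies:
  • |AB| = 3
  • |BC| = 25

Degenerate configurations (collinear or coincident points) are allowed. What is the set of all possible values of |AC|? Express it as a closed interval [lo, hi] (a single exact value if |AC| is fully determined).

|AC| ∈ [22, 28]  (≈ [22.0000, 28.0000])

|AB| ∈ {3}
|BC| ∈ {25}
|AC| ∈ [22, 28]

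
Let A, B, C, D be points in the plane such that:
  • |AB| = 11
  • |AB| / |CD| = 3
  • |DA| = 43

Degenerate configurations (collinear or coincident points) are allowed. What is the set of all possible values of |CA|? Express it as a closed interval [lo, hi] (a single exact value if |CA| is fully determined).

|CA| ∈ [118/3, 140/3]  (≈ [39.3333, 46.6667])

|AB| ∈ {11}
|AD| ∈ {43}
|CD| ∈ {11/3}
|BD| ∈ [32, 54]
|AC| ∈ [118/3, 140/3]
|BC| ∈ [85/3, 173/3]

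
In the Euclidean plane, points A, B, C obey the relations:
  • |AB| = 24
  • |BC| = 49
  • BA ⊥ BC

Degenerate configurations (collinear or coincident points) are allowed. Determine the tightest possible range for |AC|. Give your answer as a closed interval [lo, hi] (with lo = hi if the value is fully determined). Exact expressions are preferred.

|AC| = √(2977)  (≈ 54.5619)

|AB| ∈ {24}
|BC| ∈ {49}
|AC| ∈ {√(2977)}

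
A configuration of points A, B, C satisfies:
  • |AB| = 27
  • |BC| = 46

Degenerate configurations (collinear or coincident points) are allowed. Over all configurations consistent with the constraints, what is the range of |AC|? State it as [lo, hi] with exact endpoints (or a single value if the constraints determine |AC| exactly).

|AC| ∈ [19, 73]  (≈ [19.0000, 73.0000])

|AB| ∈ {27}
|BC| ∈ {46}
|AC| ∈ [19, 73]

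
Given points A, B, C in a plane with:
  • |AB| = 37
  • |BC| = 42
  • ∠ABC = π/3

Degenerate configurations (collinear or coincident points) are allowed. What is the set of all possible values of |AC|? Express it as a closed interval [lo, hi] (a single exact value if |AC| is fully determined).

|AC| = √(1579)  (≈ 39.7366)

|AB| ∈ {37}
|BC| ∈ {42}
|AC| ∈ {√(1579)}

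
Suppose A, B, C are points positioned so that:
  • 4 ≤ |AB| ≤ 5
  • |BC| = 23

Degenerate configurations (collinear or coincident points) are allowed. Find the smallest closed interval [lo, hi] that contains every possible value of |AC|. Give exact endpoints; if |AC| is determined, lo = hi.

|AC| ∈ [18, 28]  (≈ [18.0000, 28.0000])

|AB| ∈ [4, 5]
|BC| ∈ {23}
|AC| ∈ [18, 28]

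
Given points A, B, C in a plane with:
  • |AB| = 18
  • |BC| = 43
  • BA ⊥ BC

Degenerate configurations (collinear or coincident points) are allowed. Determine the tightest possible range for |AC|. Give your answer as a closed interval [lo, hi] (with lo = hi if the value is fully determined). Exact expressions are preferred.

|AB| ∈ {18}
|BC| ∈ {43}
|AC| ∈ {√(2173)}

|AC| = √(2173)  (≈ 46.6154)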